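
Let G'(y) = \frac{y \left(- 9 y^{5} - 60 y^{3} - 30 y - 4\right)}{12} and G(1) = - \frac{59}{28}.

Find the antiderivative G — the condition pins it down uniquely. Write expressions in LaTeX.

For G(y) to be correct, d/dy[G] must agree with the stated G'(y) identically.
A general antiderivative is - \frac{3 y^{7}}{28} - y^{5} - \frac{5 y^{3}}{6} - \frac{y^{2}}{6} + C.
The condition gives C = - \frac{59}{28} - (- \frac{59}{28}) = 0.
So G(y) = - \frac{3 y^{7}}{28} - y^{5} - \frac{5 y^{3}}{6} - \frac{y^{2}}{6}.
Check: d/dy[- \frac{3 y^{7}}{28} - y^{5} - \frac{5 y^{3}}{6} - \frac{y^{2}}{6}] = - \frac{3 y^{6}}{4} - 5 y^{4} - \frac{5 y^{2}}{2} - \frac{y}{3}, which equals G'(y).

G(y) = - \frac{3 y^{7}}{28} - y^{5} - \frac{5 y^{3}}{6} - \frac{y^{2}}{6}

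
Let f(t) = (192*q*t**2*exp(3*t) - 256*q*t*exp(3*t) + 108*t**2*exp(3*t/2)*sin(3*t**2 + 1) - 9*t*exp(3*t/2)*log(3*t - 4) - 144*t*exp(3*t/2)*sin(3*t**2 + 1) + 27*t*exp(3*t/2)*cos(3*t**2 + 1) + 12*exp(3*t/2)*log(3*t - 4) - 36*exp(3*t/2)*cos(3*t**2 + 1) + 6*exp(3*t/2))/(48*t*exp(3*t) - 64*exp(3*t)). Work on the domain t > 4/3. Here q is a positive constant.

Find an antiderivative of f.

Whatever form F(t) takes, F'(t) = f(t) is non-negotiable.
Check: d/dt[(16*q*t**2*exp(3*t/2) + log(3*t - 4) - 3*cos(3*t**2 + 1))*exp(-3*t/2)/8] = (192*q*t**2*exp(3*t/2) - 256*q*t*exp(3*t/2) + 108*t**2*sin(3*t**2 + 1) - 9*t*log(3*t - 4) - 144*t*sin(3*t**2 + 1) + 27*t*cos(3*t**2 + 1) + 12*log(3*t - 4) - 36*cos(3*t**2 + 1) + 6)/(48*t*exp(3*t/2) - 64*exp(3*t/2)), which equals f(t).

An antiderivative is F(t) = (16*q*t**2*exp(3*t/2) + log(3*t - 4) - 3*cos(3*t**2 + 1))*exp(-3*t/2)/8.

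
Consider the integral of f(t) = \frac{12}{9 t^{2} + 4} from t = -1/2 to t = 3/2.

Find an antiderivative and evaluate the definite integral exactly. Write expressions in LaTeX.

Antiderivative: F(t) = 2 \operatorname{atan}{\left(\frac{3 t}{2} \right)}; value = 2 \operatorname{atan}{\left(\frac{3}{4} \right)} + 2 \operatorname{atan}{\left(\frac{9}{4} \right)}

Check any antiderivative F(t) by computing F'(t) and comparing it with f(t).
F(t) = 2 \operatorname{atan}{\left(\frac{3 t}{2} \right)} is an antiderivative of f.
Check: d/dt[2 \operatorname{atan}{\left(\frac{3 t}{2} \right)}] = \frac{12}{9 t^{2} + 4} = f(t).
F(3/2) = 2 \operatorname{atan}{\left(\frac{9}{4} \right)}; F(-1/2) = - 2 \operatorname{atan}{\left(\frac{3}{4} \right)}.
Integral = F(3/2) - F(-1/2) = 2 \operatorname{atan}{\left(\frac{3}{4} \right)} + 2 \operatorname{atan}{\left(\frac{9}{4} \right)}.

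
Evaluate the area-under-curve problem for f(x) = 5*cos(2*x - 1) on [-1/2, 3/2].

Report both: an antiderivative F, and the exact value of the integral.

Recover f(x) by differentiating a candidate F(x); any mismatch rules it out.
F(x) = 5*sin(2*x - 1)/2 is an antiderivative of f.
Check: d/dx[5*sin(2*x - 1)/2] = 5*cos(2*x - 1) = f(x).
F(3/2) = 5*sin(2)/2; F(-1/2) = -5*sin(2)/2.
Integral = F(3/2) - F(-1/2) = 5*sin(2).

Antiderivative: F(x) = 5*sin(2*x - 1)/2; value = 5*sin(2)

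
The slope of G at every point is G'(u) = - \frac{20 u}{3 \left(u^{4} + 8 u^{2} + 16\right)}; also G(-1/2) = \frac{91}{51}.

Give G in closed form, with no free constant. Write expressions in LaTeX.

G'(u) matches the chain-rule pattern g'(h)*h' with inner function h(u) = \frac{u^{2}}{2} + 2; substituting w = h(u) collapses the integral.
A general antiderivative is \frac{5}{3 \left(\frac{u^{2}}{2} + 2\right)} + C.
The condition gives C = \frac{91}{51} - (\frac{40}{51}) = 1.
So G(u) = \frac{3 u^{2} + 22}{3 \left(u^{2} + 4\right)}.
Check: d/du[\frac{3 u^{2} + 22}{3 \left(u^{2} + 4\right)}] = - \frac{20 u}{3 u^{4} + 24 u^{2} + 48}, which equals G'(u).

G(u) = \frac{3 u^{2} + 22}{3 \left(u^{2} + 4\right)}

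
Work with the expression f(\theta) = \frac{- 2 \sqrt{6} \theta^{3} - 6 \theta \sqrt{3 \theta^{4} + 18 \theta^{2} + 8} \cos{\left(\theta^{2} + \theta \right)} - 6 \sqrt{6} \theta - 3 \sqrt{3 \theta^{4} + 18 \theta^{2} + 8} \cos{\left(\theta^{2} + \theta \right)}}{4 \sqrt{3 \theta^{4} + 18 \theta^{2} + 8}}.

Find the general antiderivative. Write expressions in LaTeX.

A candidate is checked by its d/d\theta: the result must match f(\theta).
Check: d/d\theta[- \frac{\sqrt{6} \sqrt{3 \theta^{4} + 18 \theta^{2} + 8} + 9 \sin{\left(\theta^{2} + \theta \right)}}{12}] = \frac{- 2 \sqrt{6} \theta^{3} - 6 \theta \sqrt{3 \theta^{4} + 18 \theta^{2} + 8} \cos{\left(\theta^{2} + \theta \right)} - 6 \sqrt{6} \theta - 3 \sqrt{3 \theta^{4} + 18 \theta^{2} + 8} \cos{\left(\theta^{2} + \theta \right)}}{4 \sqrt{3 \theta^{4} + 18 \theta^{2} + 8}} = f(\theta).

F(\theta) = - \frac{\sqrt{6} \sqrt{3 \theta^{4} + 18 \theta^{2} + 8} + 9 \sin{\left(\theta^{2} + \theta \right)}}{12} + C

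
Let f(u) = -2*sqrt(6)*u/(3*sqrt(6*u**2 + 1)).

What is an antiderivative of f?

An antiderivative is F(u) = -sqrt(6)*sqrt(6*u**2 + 1)/9.

f matches the chain-rule pattern g'(h)*h' with inner function h(u) = 4*u**2 + 2/3; substituting w = h(u) collapses the integral.
Check: d/du[-sqrt(6)*sqrt(6*u**2 + 1)/9] = -2*sqrt(6)*u/(3*sqrt(6*u**2 + 1)) = f(u).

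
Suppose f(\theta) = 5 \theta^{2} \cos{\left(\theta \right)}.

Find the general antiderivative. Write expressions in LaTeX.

Differentiate the proposed F(\theta) back; it has to land on f(\theta) exactly.
Check: d/d\theta[5 \theta^{2} \sin{\left(\theta \right)} + 10 \theta \cos{\left(\theta \right)} - 10 \sin{\left(\theta \right)}] = 5 \theta^{2} \cos{\left(\theta \right)} = f(\theta).

F(\theta) = 5 \theta^{2} \sin{\left(\theta \right)} + 10 \theta \cos{\left(\theta \right)} - 10 \sin{\left(\theta \right)} + C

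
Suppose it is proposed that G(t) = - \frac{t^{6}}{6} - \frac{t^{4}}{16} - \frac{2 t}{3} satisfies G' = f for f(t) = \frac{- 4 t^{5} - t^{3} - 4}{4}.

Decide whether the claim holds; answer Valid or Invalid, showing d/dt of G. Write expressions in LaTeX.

d/dt[G] = - t^{5} - \frac{t^{3}}{4} - \frac{2}{3}
d/dt[G] - f(t) = \frac{1}{3} != 0.

Invalid: d/dt[G] - f = \frac{1}{3}, which is not 0.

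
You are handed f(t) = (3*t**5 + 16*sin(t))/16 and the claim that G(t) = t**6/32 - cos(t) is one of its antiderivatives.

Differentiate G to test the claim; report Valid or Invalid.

d/dt[G] = 3*t**5/16 + sin(t)
This equals f(t) exactly, so the claim holds.

Valid - the claim checks out under differentiation.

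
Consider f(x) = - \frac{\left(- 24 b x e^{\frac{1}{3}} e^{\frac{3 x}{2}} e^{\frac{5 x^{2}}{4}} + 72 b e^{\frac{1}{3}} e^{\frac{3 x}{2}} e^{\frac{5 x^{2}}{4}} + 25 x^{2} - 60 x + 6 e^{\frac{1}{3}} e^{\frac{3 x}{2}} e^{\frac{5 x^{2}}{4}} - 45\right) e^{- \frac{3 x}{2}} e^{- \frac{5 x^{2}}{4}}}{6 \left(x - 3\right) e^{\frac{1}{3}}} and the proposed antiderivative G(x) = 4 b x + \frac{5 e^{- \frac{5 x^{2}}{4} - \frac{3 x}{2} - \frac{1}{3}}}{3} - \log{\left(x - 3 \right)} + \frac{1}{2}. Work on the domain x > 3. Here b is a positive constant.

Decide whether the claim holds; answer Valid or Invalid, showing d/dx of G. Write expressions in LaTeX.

Valid - differentiating G returns exactly f.

d/dx[G] = \frac{24 b x e^{\frac{1}{3}} e^{\frac{3 x}{2}} e^{\frac{5 x^{2}}{4}} - 72 b e^{\frac{1}{3}} e^{\frac{3 x}{2}} e^{\frac{5 x^{2}}{4}} - 25 x^{2} + 60 x - 6 e^{\frac{1}{3}} e^{\frac{3 x}{2}} e^{\frac{5 x^{2}}{4}} + 45}{6 x e^{\frac{1}{3}} e^{\frac{3 x}{2}} e^{\frac{5 x^{2}}{4}} - 18 e^{\frac{1}{3}} e^{\frac{3 x}{2}} e^{\frac{5 x^{2}}{4}}}
This equals f(x) exactly, so the claim holds.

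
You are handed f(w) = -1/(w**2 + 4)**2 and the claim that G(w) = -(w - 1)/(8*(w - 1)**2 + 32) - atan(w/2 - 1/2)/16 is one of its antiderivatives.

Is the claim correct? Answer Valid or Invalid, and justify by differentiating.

d/dw[G] = -1/(w**4 - 4*w**3 + 14*w**2 - 20*w + 25)
d/dw[G] - f(w) = (-4*w**3 + 6*w**2 - 20*w + 9)/(w**8 - 4*w**7 + 22*w**6 - 52*w**5 + 153*w**4 - 224*w**3 + 424*w**2 - 320*w + 400) != 0.

Invalid: d/dw[G] - f = (-4*w**3 + 6*w**2 - 20*w + 9)/(w**8 - 4*w**7 + 22*w**6 - 52*w**5 + 153*w**4 - 224*w**3 + 424*w**2 - 320*w + 400), which is not 0.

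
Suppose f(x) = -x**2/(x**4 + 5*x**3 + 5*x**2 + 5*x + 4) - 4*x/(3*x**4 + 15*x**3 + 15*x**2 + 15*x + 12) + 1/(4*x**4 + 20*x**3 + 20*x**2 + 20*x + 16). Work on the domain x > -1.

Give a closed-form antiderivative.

The denominator factors as 12*(x + 1)*(x + 4)*(x**2 + 1); partial fractions split f into directly integrable pieces: -(123*x + 35)/(408*(x**2 + 1)) + 125/(612*(x + 4)) + 7/(72*(x + 1)).
Check: d/dx[7*log(x + 1)/72 + 125*log(x + 4)/612 - 41*log(x**2 + 1)/272 - 35*atan(x)/408] = (-12*x**2 - 16*x + 3)/(12*x**4 + 60*x**3 + 60*x**2 + 60*x + 48), which equals f(x).

An antiderivative is F(x) = 7*log(x + 1)/72 + 125*log(x + 4)/612 - 41*log(x**2 + 1)/272 - 35*atan(x)/408.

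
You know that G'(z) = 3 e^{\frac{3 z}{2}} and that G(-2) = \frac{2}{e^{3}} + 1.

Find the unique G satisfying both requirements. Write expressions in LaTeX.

G(z) = 2 e^{\frac{3 z}{2}} + 1

Differentiate the proposed G(z) back; it has to land on the given G'(z).
A general antiderivative is 2 e^{\frac{3 z}{2}} + C.
The condition gives C = \frac{2}{e^{3}} + 1 - (\frac{2}{e^{3}}) = 1.
So G(z) = 2 e^{\frac{3 z}{2}} + 1.
Check: d/dz[2 e^{\frac{3 z}{2}} + 1] = 3 e^{\frac{3 z}{2}} = G'(z).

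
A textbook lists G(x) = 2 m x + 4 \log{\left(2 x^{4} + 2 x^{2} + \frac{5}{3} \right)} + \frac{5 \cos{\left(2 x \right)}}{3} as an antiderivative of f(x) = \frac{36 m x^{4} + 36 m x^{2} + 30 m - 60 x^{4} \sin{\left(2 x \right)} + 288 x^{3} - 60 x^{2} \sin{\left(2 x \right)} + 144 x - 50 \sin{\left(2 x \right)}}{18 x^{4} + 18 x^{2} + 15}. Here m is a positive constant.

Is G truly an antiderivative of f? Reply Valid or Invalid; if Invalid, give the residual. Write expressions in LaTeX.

Valid - the claim checks out under differentiation.

d/dx[G] = \frac{36 m x^{4} + 36 m x^{2} + 30 m - 60 x^{4} \sin{\left(2 x \right)} + 288 x^{3} - 60 x^{2} \sin{\left(2 x \right)} + 144 x - 50 \sin{\left(2 x \right)}}{18 x^{4} + 18 x^{2} + 15}
This equals f(x) exactly, so the claim holds.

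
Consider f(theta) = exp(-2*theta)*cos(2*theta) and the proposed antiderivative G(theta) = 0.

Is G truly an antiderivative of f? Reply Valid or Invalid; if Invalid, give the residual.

Invalid: d/dtheta[G] - f = -exp(-2*theta)*cos(2*theta), which is not 0.

d/dtheta[G] = 0
d/dtheta[G] - f(theta) = -exp(-2*theta)*cos(2*theta) != 0.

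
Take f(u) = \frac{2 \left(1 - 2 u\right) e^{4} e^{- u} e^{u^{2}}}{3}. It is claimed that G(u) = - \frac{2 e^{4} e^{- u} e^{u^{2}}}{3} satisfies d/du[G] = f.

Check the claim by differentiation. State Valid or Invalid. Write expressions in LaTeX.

Valid: G'(u) = f(u).

d/du[G] = \frac{\left(- 4 u e^{4} e^{u^{2}} + 2 e^{4} e^{u^{2}}\right) e^{- u}}{3}
This equals f(u) exactly, so the claim holds.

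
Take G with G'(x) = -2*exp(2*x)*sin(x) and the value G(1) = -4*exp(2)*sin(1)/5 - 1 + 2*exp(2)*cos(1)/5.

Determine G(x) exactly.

G(x) = (-4*exp(2*x)*sin(x) + 2*exp(2*x)*cos(x) - 5)/5

Since d/dx undoes antidifferentiation here, G(x) must give back the stated G'(x).
A general antiderivative is -4*exp(2*x)*sin(x)/5 + 2*exp(2*x)*cos(x)/5 + C.
The condition gives C = -4*exp(2)*sin(1)/5 - 1 + 2*exp(2)*cos(1)/5 - (-4*exp(2)*sin(1)/5 + 2*exp(2)*cos(1)/5) = -1.
So G(x) = (-4*exp(2*x)*sin(x) + 2*exp(2*x)*cos(x) - 5)/5.
Check: d/dx[(-4*exp(2*x)*sin(x) + 2*exp(2*x)*cos(x) - 5)/5] = -2*exp(2*x)*sin(x) = G'(x).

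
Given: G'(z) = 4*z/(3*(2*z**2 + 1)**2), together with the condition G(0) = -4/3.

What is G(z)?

G'(z) matches the chain-rule pattern g'(h)*h' with inner function h(z) = 2*z**2 + 1; substituting u = h(z) collapses the integral.
A general antiderivative is -1/(3*(2*z**2 + 1)) + C.
The condition gives C = -4/3 - (-1/3) = -1.
So G(z) = -1 - 1/(3*(2*z**2 + 1)).
Check: d/dz[-1 - 1/(3*(2*z**2 + 1))] = 4*z/(12*z**4 + 12*z**2 + 3), which equals G'(z).

G(z) = -1 - 1/(3*(2*z**2 + 1))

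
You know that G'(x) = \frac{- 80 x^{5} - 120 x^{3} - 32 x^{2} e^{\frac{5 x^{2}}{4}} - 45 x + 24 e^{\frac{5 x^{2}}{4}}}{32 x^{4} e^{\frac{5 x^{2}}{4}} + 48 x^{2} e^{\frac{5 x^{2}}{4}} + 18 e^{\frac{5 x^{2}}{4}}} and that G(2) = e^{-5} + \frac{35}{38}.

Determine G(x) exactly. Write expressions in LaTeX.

G(x) = \frac{4 x^{2} e^{\frac{5 x^{2}}{4}} + 8 x^{2} + 8 x e^{\frac{5 x^{2}}{4}} + 3 e^{\frac{5 x^{2}}{4}} + 6}{8 x^{2} e^{\frac{5 x^{2}}{4}} + 6 e^{\frac{5 x^{2}}{4}}}

For G(x) to be correct, d/dx[G] must agree with the stated G'(x) identically.
A general antiderivative is \frac{4 x}{4 x^{2} + 3} + e^{- \frac{5 x^{2}}{4}} + C.
The condition gives C = e^{-5} + \frac{35}{38} - (e^{-5} + \frac{8}{19}) = \frac{1}{2}.
So G(x) = \frac{4 x^{2} e^{\frac{5 x^{2}}{4}} + 8 x^{2} + 8 x e^{\frac{5 x^{2}}{4}} + 3 e^{\frac{5 x^{2}}{4}} + 6}{8 x^{2} e^{\frac{5 x^{2}}{4}} + 6 e^{\frac{5 x^{2}}{4}}}.
Check: d/dx[\frac{4 x^{2} e^{\frac{5 x^{2}}{4}} + 8 x^{2} + 8 x e^{\frac{5 x^{2}}{4}} + 3 e^{\frac{5 x^{2}}{4}} + 6}{8 x^{2} e^{\frac{5 x^{2}}{4}} + 6 e^{\frac{5 x^{2}}{4}}}] = \frac{- 80 x^{5} - 120 x^{3} - 32 x^{2} e^{\frac{5 x^{2}}{4}} - 45 x + 24 e^{\frac{5 x^{2}}{4}}}{32 x^{4} e^{\frac{5 x^{2}}{4}} + 48 x^{2} e^{\frac{5 x^{2}}{4}} + 18 e^{\frac{5 x^{2}}{4}}} = G'(x).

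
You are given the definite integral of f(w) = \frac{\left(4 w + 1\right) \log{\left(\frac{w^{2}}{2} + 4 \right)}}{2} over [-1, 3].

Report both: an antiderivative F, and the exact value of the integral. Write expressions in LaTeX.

Antiderivative: F(w) = w^{2} \log{\left(\frac{w^{2}}{2} + 4 \right)} - w^{2} + \frac{w \log{\left(\frac{w^{2}}{2} + 4 \right)}}{2} - w + 8 \log{\left(w^{2} + 8 \right)} + 2 \sqrt{2} \operatorname{atan}{\left(\frac{\sqrt{2} w}{4} \right)}; value = - 8 \log{\left(9 \right)} - 12 - \frac{\log{\left(\frac{9}{2} \right)}}{2} + 2 \sqrt{2} \operatorname{atan}{\left(\frac{\sqrt{2}}{4} \right)} + 2 \sqrt{2} \operatorname{atan}{\left(\frac{3 \sqrt{2}}{4} \right)} + \frac{21 \log{\left(\frac{17}{2} \right)}}{2} + 8 \log{\left(17 \right)}

A candidate is checked by its d/dw: the result must match f(w).
F(w) = w^{2} \log{\left(\frac{w^{2}}{2} + 4 \right)} - w^{2} + \frac{w \log{\left(\frac{w^{2}}{2} + 4 \right)}}{2} - w + 8 \log{\left(w^{2} + 8 \right)} + 2 \sqrt{2} \operatorname{atan}{\left(\frac{\sqrt{2} w}{4} \right)} is an antiderivative of f.
Check: d/dw[w^{2} \log{\left(\frac{w^{2}}{2} + 4 \right)} - w^{2} + \frac{w \log{\left(\frac{w^{2}}{2} + 4 \right)}}{2} - w + 8 \log{\left(w^{2} + 8 \right)} + 2 \sqrt{2} \operatorname{atan}{\left(\frac{\sqrt{2} w}{4} \right)}] = 2 w \log{\left(\frac{w^{2}}{2} + 4 \right)} + \frac{\log{\left(\frac{w^{2}}{2} + 4 \right)}}{2}, which equals f(w).
F(3) = -12 + 2 \sqrt{2} \operatorname{atan}{\left(\frac{3 \sqrt{2}}{4} \right)} + \frac{21 \log{\left(\frac{17}{2} \right)}}{2} + 8 \log{\left(17 \right)}; F(-1) = - 2 \sqrt{2} \operatorname{atan}{\left(\frac{\sqrt{2}}{4} \right)} + \frac{\log{\left(\frac{9}{2} \right)}}{2} + 8 \log{\left(9 \right)}.
Integral = F(3) - F(-1) = - 8 \log{\left(9 \right)} - 12 - \frac{\log{\left(\frac{9}{2} \right)}}{2} + 2 \sqrt{2} \operatorname{atan}{\left(\frac{\sqrt{2}}{4} \right)} + 2 \sqrt{2} \operatorname{atan}{\left(\frac{3 \sqrt{2}}{4} \right)} + \frac{21 \log{\left(\frac{17}{2} \right)}}{2} + 8 \log{\left(17 \right)}.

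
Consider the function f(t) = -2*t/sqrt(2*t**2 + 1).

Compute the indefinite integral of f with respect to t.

F(t) = -sqrt(2*t**2 + 1) + C

The substitution u = 2*t**2 + 1 works: f is exactly (dF/du)*(du/dt) for that inner function.
Check: d/dt[-sqrt(2*t**2 + 1)] = -2*t/sqrt(2*t**2 + 1) = f(t).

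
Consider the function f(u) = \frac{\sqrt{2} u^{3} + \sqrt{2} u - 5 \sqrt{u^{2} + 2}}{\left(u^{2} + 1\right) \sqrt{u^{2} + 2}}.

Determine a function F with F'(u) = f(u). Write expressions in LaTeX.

An antiderivative is F(u) = 2 \sqrt{\frac{u^{2}}{2} + 1} - 5 \operatorname{atan}{\left(u \right)}.

For F(u) to be correct the identity F'(u) - f(u) = 0 must hold.
Check: d/du[2 \sqrt{\frac{u^{2}}{2} + 1} - 5 \operatorname{atan}{\left(u \right)}] = \frac{\sqrt{2} u^{3} + \sqrt{2} u - 5 \sqrt{u^{2} + 2}}{u^{2} \sqrt{u^{2} + 2} + \sqrt{u^{2} + 2}}, which equals f(u).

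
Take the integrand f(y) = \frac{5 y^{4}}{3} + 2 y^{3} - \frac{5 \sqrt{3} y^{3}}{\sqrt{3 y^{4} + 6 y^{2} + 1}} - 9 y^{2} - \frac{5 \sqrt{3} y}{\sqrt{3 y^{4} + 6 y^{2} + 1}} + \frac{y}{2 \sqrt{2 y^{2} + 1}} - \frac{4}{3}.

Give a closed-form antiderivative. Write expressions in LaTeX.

The integrand splits into summands that can be handled one at a time.
Check: d/dy[\frac{y^{5}}{3} + \frac{y^{4}}{2} - 3 y^{3} - \frac{4 y}{3} + \frac{\sqrt{2 y^{2} + 1}}{4} - \frac{5 \sqrt{y^{4} + 2 y^{2} + \frac{1}{3}}}{2}] = \frac{10 y^{4} \sqrt{2 y^{2} + 1} \sqrt{3 y^{4} + 6 y^{2} + 1} + 12 y^{3} \sqrt{2 y^{2} + 1} \sqrt{3 y^{4} + 6 y^{2} + 1} - 30 \sqrt{3} y^{3} \sqrt{2 y^{2} + 1} - 54 y^{2} \sqrt{2 y^{2} + 1} \sqrt{3 y^{4} + 6 y^{2} + 1} - 30 \sqrt{3} y \sqrt{2 y^{2} + 1} + 3 y \sqrt{3 y^{4} + 6 y^{2} + 1} - 8 \sqrt{2 y^{2} + 1} \sqrt{3 y^{4} + 6 y^{2} + 1}}{6 \sqrt{2 y^{2} + 1} \sqrt{3 y^{4} + 6 y^{2} + 1}}, which equals f(y).

An antiderivative is F(y) = \frac{y^{5}}{3} + \frac{y^{4}}{2} - 3 y^{3} - \frac{4 y}{3} + \frac{\sqrt{2 y^{2} + 1}}{4} - \frac{5 \sqrt{y^{4} + 2 y^{2} + \frac{1}{3}}}{2}.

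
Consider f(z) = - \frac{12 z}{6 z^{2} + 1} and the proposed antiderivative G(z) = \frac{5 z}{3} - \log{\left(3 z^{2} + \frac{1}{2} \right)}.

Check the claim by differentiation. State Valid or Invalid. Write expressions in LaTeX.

d/dz[G] = \frac{30 z^{2} - 36 z + 5}{18 z^{2} + 3}
d/dz[G] - f(z) = \frac{5}{3} != 0.

Invalid: d/dz[G] - f = \frac{5}{3}, which is not 0.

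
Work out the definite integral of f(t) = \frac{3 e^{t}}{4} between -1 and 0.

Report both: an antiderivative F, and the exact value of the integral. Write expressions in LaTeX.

Differentiate the proposed F(t) back; it has to land on f(t) exactly.
F(t) = \frac{3 e^{t}}{4} is an antiderivative of f.
Check: d/dt[\frac{3 e^{t}}{4}] = \frac{3 e^{t}}{4} = f(t).
F(0) = \frac{3}{4}; F(-1) = \frac{3}{4 e}.
Integral = F(0) - F(-1) = \frac{3}{4} - \frac{3}{4 e}.

Antiderivative: F(t) = \frac{3 e^{t}}{4}; value = \frac{3}{4} - \frac{3}{4 e}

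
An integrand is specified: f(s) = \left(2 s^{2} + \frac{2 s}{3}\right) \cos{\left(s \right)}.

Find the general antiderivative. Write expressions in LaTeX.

Whatever form F(s) takes, F'(s) = f(s) is non-negotiable.
Check: d/ds[\frac{2 \left(3 s^{2} \sin{\left(s \right)} + s \sin{\left(s \right)} + 6 s \cos{\left(s \right)} - 6 \sin{\left(s \right)} + \cos{\left(s \right)}\right)}{3}] = 2 s^{2} \cos{\left(s \right)} + \frac{2 s \cos{\left(s \right)}}{3}, which equals f(s).

F(s) = \frac{2 \left(3 s^{2} \sin{\left(s \right)} + s \sin{\left(s \right)} + 6 s \cos{\left(s \right)} - 6 \sin{\left(s \right)} + \cos{\left(s \right)}\right)}{3} + C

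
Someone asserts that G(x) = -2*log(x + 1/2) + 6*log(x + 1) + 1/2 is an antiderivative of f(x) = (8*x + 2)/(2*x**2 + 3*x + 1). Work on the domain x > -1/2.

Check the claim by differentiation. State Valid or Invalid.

Valid - the claim checks out under differentiation.

d/dx[G] = (8*x + 2)/(2*x**2 + 3*x + 1)
This equals f(x) exactly, so the claim holds.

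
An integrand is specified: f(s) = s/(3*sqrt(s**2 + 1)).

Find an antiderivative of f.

The substitution u = s**2 + 1 works: f is exactly (dF/du)*(du/ds) for that inner function.
Check: d/ds[sqrt(s**2 + 1)/3] = s/(3*sqrt(s**2 + 1)) = f(s).

An antiderivative is F(s) = sqrt(s**2 + 1)/3.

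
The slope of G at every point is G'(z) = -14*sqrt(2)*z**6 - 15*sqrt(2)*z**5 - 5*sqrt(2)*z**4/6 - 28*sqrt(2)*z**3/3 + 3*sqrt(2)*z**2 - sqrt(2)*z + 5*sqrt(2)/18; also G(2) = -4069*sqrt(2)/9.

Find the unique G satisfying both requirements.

G(z) = sqrt(2)*z*(3*z**2 + 1)*(-12*z**4 - 15*z**3 + 3*z**2 - 9*z + 5)/18

The integrand splits into summands that can be handled one at a time.
A general antiderivative is sqrt(z**2 + 1/3)*sqrt(2*z**2 + 2/3)*(-4*z**5 - 5*z**4 + z**3 - 3*z**2 + 5*z/3)/2 + C.
The condition gives C = -4069*sqrt(2)/9 - (-4069*sqrt(2)/9) = 0.
So G(z) = sqrt(2)*z*(3*z**2 + 1)*(-12*z**4 - 15*z**3 + 3*z**2 - 9*z + 5)/18.
Check: d/dz[sqrt(2)*z*(3*z**2 + 1)*(-12*z**4 - 15*z**3 + 3*z**2 - 9*z + 5)/18] = -14*sqrt(2)*z**6 - 15*sqrt(2)*z**5 - 5*sqrt(2)*z**4/6 - 28*sqrt(2)*z**3/3 + 3*sqrt(2)*z**2 - sqrt(2)*z + 5*sqrt(2)/18 = G'(z).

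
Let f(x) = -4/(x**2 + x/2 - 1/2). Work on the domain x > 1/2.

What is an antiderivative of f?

The denominator factors as (x + 1)*(2*x - 1); partial fractions split f into directly integrable pieces: -16/(3*(2*x - 1)) + 8/(3*(x + 1)).
Check: d/dx[-8*log(x - 1/2)/3 + 8*log(x + 1)/3] = -8/(2*x**2 + x - 1), which equals f(x).

An antiderivative is F(x) = -8*log(x - 1/2)/3 + 8*log(x + 1)/3.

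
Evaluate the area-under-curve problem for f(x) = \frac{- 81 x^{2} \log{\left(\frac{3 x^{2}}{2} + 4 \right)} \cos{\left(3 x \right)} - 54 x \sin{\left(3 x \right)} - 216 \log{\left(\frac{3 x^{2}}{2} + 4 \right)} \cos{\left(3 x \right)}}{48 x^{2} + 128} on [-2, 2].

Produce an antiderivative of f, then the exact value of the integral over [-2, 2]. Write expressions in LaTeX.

f has the shape u'v + uv' for u = - \frac{9 \log{\left(\frac{3 x^{2}}{2} + 4 \right)}}{16} and v = \sin{\left(3 x \right)} — it is the derivative of the product u*v.
F(x) = - \frac{9 \log{\left(\frac{3 x^{2}}{2} + 4 \right)} \sin{\left(3 x \right)}}{16} is an antiderivative of f.
Check: d/dx[- \frac{9 \log{\left(\frac{3 x^{2}}{2} + 4 \right)} \sin{\left(3 x \right)}}{16}] = \frac{- 81 x^{2} \log{\left(\frac{3 x^{2}}{2} + 4 \right)} \cos{\left(3 x \right)} - 54 x \sin{\left(3 x \right)} - 216 \log{\left(\frac{3 x^{2}}{2} + 4 \right)} \cos{\left(3 x \right)}}{48 x^{2} + 128} = f(x).
F(2) = - \frac{9 \log{\left(10 \right)} \sin{\left(6 \right)}}{16}; F(-2) = \frac{9 \log{\left(10 \right)} \sin{\left(6 \right)}}{16}.
Integral = F(2) - F(-2) = - \frac{9 \log{\left(10 \right)} \sin{\left(6 \right)}}{8}.

Antiderivative: F(x) = - \frac{9 \log{\left(\frac{3 x^{2}}{2} + 4 \right)} \sin{\left(3 x \right)}}{16}; value = - \frac{9 \log{\left(10 \right)} \sin{\left(6 \right)}}{8}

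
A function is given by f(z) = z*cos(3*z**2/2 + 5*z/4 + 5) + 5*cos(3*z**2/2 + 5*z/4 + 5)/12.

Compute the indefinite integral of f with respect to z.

The substitution u = 3*z**2/2 + 5*z/4 + 5 works: f is exactly (dF/du)*(du/dz) for that inner function.
Check: d/dz[sin(3*z**2/2 + 5*z/4 + 5)/3] = z*cos(3*z**2/2 + 5*z/4 + 5) + 5*cos(3*z**2/2 + 5*z/4 + 5)/12 = f(z).

F(z) = sin(3*z**2/2 + 5*z/4 + 5)/3 + C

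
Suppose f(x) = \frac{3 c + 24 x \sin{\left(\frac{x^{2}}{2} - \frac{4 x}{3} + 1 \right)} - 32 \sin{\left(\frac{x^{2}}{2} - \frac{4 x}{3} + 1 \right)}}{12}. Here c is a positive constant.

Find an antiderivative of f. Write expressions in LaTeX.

Whatever form F(x) takes, F'(x) = f(x) is non-negotiable.
Check: d/dx[\frac{c x}{4} - 2 \cos{\left(\frac{x^{2}}{2} - \frac{4 x}{3} + 1 \right)}] = \frac{c}{4} + 2 x \sin{\left(\frac{x^{2}}{2} - \frac{4 x}{3} + 1 \right)} - \frac{8 \sin{\left(\frac{x^{2}}{2} - \frac{4 x}{3} + 1 \right)}}{3}, which equals f(x).

An antiderivative is F(x) = \frac{c x}{4} - 2 \cos{\left(\frac{x^{2}}{2} - \frac{4 x}{3} + 1 \right)}.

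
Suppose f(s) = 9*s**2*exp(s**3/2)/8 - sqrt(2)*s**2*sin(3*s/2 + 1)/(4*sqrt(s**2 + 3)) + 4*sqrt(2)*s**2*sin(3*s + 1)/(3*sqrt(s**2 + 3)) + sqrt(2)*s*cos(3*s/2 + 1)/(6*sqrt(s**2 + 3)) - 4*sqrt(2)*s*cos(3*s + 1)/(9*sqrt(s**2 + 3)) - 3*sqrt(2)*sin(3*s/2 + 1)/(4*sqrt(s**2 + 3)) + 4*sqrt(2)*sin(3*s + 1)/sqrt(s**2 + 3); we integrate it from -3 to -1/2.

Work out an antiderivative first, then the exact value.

Antiderivative: F(s) = -sqrt(2*s**2 + 6)*(-cos(3*s/2 + 1)/2 + 4*cos(3*s + 1)/3)/3 + 3*exp(s**3/2)/4; value = -2*sqrt(26)*cos(1/2)/9 + 8*sqrt(6)*cos(8)/9 - 3*exp(-27/2)/4 + sqrt(26)*cos(1/4)/12 + 3*exp(-1/16)/4 - sqrt(6)*cos(7/2)/3

The integrand splits into summands that can be handled one at a time.
F(s) = -sqrt(2*s**2 + 6)*(-cos(3*s/2 + 1)/2 + 4*cos(3*s + 1)/3)/3 + 3*exp(s**3/2)/4 is an antiderivative of f.
Check: d/ds[-sqrt(2*s**2 + 6)*(-cos(3*s/2 + 1)/2 + 4*cos(3*s + 1)/3)/3 + 3*exp(s**3/2)/4] = (81*s**2*sqrt(s**2 + 3)*exp(s**3/2) - 18*sqrt(2)*s**2*sin(3*s/2 + 1) + 96*sqrt(2)*s**2*sin(3*s + 1) + 12*sqrt(2)*s*cos(3*s/2 + 1) - 32*sqrt(2)*s*cos(3*s + 1) - 54*sqrt(2)*sin(3*s/2 + 1) + 288*sqrt(2)*sin(3*s + 1))/(72*sqrt(s**2 + 3)), which equals f(s).
F(-1/2) = -2*sqrt(26)*cos(1/2)/9 + sqrt(26)*cos(1/4)/12 + 3*exp(-1/16)/4; F(-3) = sqrt(6)*cos(7/2)/3 + 3*exp(-27/2)/4 - 8*sqrt(6)*cos(8)/9.
Integral = F(-1/2) - F(-3) = -2*sqrt(26)*cos(1/2)/9 + 8*sqrt(6)*cos(8)/9 - 3*exp(-27/2)/4 + sqrt(26)*cos(1/4)/12 + 3*exp(-1/16)/4 - sqrt(6)*cos(7/2)/3.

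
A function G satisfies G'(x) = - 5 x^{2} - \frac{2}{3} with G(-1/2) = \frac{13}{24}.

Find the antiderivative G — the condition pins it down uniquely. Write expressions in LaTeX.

G(x) = - \frac{5 x^{3}}{3} - \frac{2 x}{3}

Recover the given G'(x) by differentiating a candidate G(x); any mismatch rules it out.
A general antiderivative is - \frac{5 x^{3}}{3} - \frac{2 x}{3} + C.
The condition gives C = \frac{13}{24} - (\frac{13}{24}) = 0.
So G(x) = - \frac{5 x^{3}}{3} - \frac{2 x}{3}.
Check: d/dx[- \frac{5 x^{3}}{3} - \frac{2 x}{3}] = - 5 x^{2} - \frac{2}{3} = G'(x).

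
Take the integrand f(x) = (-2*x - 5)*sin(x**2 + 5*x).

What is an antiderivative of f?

f matches the chain-rule pattern g'(h)*h' with inner function h(x) = x**2 + 5*x; substituting u = h(x) collapses the integral.
Check: d/dx[cos(x**2 + 5*x)] = -2*x*sin(x**2 + 5*x) - 5*sin(x**2 + 5*x), which equals f(x).

An antiderivative is F(x) = cos(x**2 + 5*x).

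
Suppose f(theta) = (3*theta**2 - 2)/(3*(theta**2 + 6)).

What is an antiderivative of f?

Check any antiderivative F(theta) by computing F'(theta) and comparing it with f(theta).
Check: d/dtheta[theta - 10*sqrt(6)*atan(sqrt(6)*theta/6)/9] = (3*theta**2 - 2)/(3*theta**2 + 18), which equals f(theta).

An antiderivative is F(theta) = theta - 10*sqrt(6)*atan(sqrt(6)*theta/6)/9.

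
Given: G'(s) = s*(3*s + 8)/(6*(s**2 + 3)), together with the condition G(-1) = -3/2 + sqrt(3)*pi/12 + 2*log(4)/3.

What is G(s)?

G(s) = (3*s + 4*log(s**2 + 3) - 3*sqrt(3)*atan(sqrt(3)*s/3) - 6)/6

A first test for any G(s): its s-derivative must equal the given G'(s).
A general antiderivative is s/2 + 2*log(s**2 + 3)/3 - sqrt(3)*atan(sqrt(3)*s/3)/2 + C.
The condition gives C = -3/2 + sqrt(3)*pi/12 + 2*log(4)/3 - (-1/2 + sqrt(3)*pi/12 + 2*log(4)/3) = -1.
So G(s) = (3*s + 4*log(s**2 + 3) - 3*sqrt(3)*atan(sqrt(3)*s/3) - 6)/6.
Check: d/ds[(3*s + 4*log(s**2 + 3) - 3*sqrt(3)*atan(sqrt(3)*s/3) - 6)/6] = (3*s**2 + 8*s)/(6*s**2 + 18), which equals G'(s).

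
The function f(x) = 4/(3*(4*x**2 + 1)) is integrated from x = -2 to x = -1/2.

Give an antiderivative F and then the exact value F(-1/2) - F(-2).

Check any antiderivative F(x) by computing F'(x) and comparing it with f(x).
F(x) = 2*atan(2*x)/3 is an antiderivative of f.
Check: d/dx[2*atan(2*x)/3] = 4/(12*x**2 + 3), which equals f(x).
F(-1/2) = -pi/6; F(-2) = -2*atan(4)/3.
Integral = F(-1/2) - F(-2) = -pi/6 + 2*atan(4)/3.

Antiderivative: F(x) = 2*atan(2*x)/3; value = -pi/6 + 2*atan(4)/3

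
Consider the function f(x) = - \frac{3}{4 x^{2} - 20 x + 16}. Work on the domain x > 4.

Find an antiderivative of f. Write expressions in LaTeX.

An antiderivative is F(x) = - \frac{\log{\left(x - 4 \right)}}{4} + \frac{\log{\left(x - 1 \right)}}{4}.

Factor the denominator (4 \left(x - 4\right) \left(x - 1\right)) and decompose: f = \frac{1}{4 \left(x - 1\right)} - \frac{1}{4 \left(x - 4\right)}; each piece integrates to a log, atan, or power term.
Check: d/dx[- \frac{\log{\left(x - 4 \right)}}{4} + \frac{\log{\left(x - 1 \right)}}{4}] = - \frac{3}{4 x^{2} - 20 x + 16} = f(x).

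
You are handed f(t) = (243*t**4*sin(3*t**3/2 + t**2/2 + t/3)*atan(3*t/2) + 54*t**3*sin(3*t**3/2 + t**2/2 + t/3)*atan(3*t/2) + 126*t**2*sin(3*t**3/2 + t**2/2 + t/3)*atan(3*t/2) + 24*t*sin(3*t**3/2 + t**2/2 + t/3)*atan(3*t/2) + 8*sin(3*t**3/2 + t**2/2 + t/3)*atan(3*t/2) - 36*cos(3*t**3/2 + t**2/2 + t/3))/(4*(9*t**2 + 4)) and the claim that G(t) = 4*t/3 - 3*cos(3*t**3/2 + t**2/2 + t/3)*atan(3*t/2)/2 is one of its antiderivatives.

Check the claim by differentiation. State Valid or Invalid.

Invalid: d/dt[G] - f = 4/3, which is not 0.

d/dt[G] = (729*t**4*sin(3*t**3/2 + t**2/2 + t/3)*atan(3*t/2) + 162*t**3*sin(3*t**3/2 + t**2/2 + t/3)*atan(3*t/2) + 378*t**2*sin(3*t**3/2 + t**2/2 + t/3)*atan(3*t/2) + 144*t**2 + 72*t*sin(3*t**3/2 + t**2/2 + t/3)*atan(3*t/2) + 24*sin(3*t**3/2 + t**2/2 + t/3)*atan(3*t/2) - 108*cos(3*t**3/2 + t**2/2 + t/3) + 64)/(108*t**2 + 48)
d/dt[G] - f(t) = 4/3 != 0.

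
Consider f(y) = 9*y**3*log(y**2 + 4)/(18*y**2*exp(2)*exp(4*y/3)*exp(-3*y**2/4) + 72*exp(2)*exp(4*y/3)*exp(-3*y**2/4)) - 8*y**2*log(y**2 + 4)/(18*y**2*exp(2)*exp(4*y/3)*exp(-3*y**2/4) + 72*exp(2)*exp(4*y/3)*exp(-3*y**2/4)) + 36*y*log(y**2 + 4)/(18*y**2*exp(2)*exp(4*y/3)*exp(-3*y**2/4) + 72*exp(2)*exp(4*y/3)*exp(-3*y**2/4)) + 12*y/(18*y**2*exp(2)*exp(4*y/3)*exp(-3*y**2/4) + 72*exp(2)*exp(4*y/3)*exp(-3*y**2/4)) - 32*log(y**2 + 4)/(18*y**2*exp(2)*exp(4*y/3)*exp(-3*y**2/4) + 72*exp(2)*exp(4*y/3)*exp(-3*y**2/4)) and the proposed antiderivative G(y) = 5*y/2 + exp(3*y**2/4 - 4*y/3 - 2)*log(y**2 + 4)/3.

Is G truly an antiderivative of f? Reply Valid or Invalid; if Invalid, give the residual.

Invalid: d/dy[G] - f = 5/2, which is not 0.

d/dy[G] = (9*y**3*exp(-3*y**2/4)*log(y**2 + 4) + 45*y**2*exp(2)*exp(4*y/3)*exp(-3*y**2/2) - 8*y**2*exp(-3*y**2/4)*log(y**2 + 4) + 36*y*exp(-3*y**2/4)*log(y**2 + 4) + 12*y*exp(-3*y**2/4) + 180*exp(2)*exp(4*y/3)*exp(-3*y**2/2) - 32*exp(-3*y**2/4)*log(y**2 + 4))/(18*y**2*exp(2)*exp(4*y/3)*exp(-3*y**2/2) + 72*exp(2)*exp(4*y/3)*exp(-3*y**2/2))
d/dy[G] - f(y) = 5/2 != 0.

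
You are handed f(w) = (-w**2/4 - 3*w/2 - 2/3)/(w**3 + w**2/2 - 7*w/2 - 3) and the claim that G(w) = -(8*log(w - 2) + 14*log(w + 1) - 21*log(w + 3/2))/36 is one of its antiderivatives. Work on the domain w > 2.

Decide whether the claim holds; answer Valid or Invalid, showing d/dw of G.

Invalid: d/dw[G] - f = 2/(9*w - 18), which is not 0.

d/dw[G] = (-w**2 - 34*w - 12)/(36*w**3 + 18*w**2 - 126*w - 108)
d/dw[G] - f(w) = 2/(9*w - 18) != 0.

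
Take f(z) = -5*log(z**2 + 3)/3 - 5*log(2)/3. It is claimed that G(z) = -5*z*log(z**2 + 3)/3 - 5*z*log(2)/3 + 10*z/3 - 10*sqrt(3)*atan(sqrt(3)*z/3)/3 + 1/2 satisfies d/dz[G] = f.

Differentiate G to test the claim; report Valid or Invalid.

Valid - the claim checks out under differentiation.

d/dz[G] = -5*log(z**2 + 3)/3 - 5*log(2)/3
This equals f(z) exactly, so the claim holds.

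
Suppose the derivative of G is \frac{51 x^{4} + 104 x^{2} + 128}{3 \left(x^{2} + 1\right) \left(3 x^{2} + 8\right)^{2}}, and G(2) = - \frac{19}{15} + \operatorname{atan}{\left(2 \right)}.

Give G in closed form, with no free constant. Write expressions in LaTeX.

G(x) = \frac{- 9 x^{2} - 8 x + 3 \left(3 x^{2} + 8\right) \operatorname{atan}{\left(x \right)} - 24}{3 \left(3 x^{2} + 8\right)}

Recover the given G'(x) by differentiating a candidate G(x); any mismatch rules it out.
A general antiderivative is - \frac{4 x}{3 \left(\frac{3 x^{2}}{2} + 4\right)} + \operatorname{atan}{\left(x \right)} + C.
The condition gives C = - \frac{19}{15} + \operatorname{atan}{\left(2 \right)} - (- \frac{4}{15} + \operatorname{atan}{\left(2 \right)}) = -1.
So G(x) = \frac{- 9 x^{2} - 8 x + 3 \left(3 x^{2} + 8\right) \operatorname{atan}{\left(x \right)} - 24}{3 \left(3 x^{2} + 8\right)}.
Check: d/dx[\frac{- 9 x^{2} - 8 x + 3 \left(3 x^{2} + 8\right) \operatorname{atan}{\left(x \right)} - 24}{3 \left(3 x^{2} + 8\right)}] = \frac{51 x^{4} + 104 x^{2} + 128}{27 x^{6} + 171 x^{4} + 336 x^{2} + 192}, which equals G'(x).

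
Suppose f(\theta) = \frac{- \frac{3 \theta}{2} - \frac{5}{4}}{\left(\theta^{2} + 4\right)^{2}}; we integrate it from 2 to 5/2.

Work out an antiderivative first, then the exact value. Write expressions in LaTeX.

Since d/d\theta undoes antidifferentiation here, F'(\theta) = f(\theta) is required of F(\theta).
F(\theta) = - \frac{5 \theta^{2} \operatorname{atan}{\left(\frac{\theta}{2} \right)} + 10 \theta + 20 \operatorname{atan}{\left(\frac{\theta}{2} \right)} - 48}{64 \left(\theta^{2} + 4\right)} is an antiderivative of f.
Check: d/d\theta[- \frac{5 \theta^{2} \operatorname{atan}{\left(\frac{\theta}{2} \right)} + 10 \theta + 20 \operatorname{atan}{\left(\frac{\theta}{2} \right)} - 48}{64 \left(\theta^{2} + 4\right)}] = \frac{- 6 \theta - 5}{4 \theta^{4} + 32 \theta^{2} + 64}, which equals f(\theta).
F(5/2) = \frac{23}{656} - \frac{5 \operatorname{atan}{\left(\frac{5}{4} \right)}}{64}; F(2) = \frac{7}{128} - \frac{5 \pi}{256}.
Integral = F(5/2) - F(2) = - \frac{5 \operatorname{atan}{\left(\frac{5}{4} \right)}}{64} - \frac{103}{5248} + \frac{5 \pi}{256}.

Antiderivative: F(\theta) = - \frac{5 \theta^{2} \operatorname{atan}{\left(\frac{\theta}{2} \right)} + 10 \theta + 20 \operatorname{atan}{\left(\frac{\theta}{2} \right)} - 48}{64 \left(\theta^{2} + 4\right)}; value = - \frac{5 \operatorname{atan}{\left(\frac{5}{4} \right)}}{64} - \frac{103}{5248} + \frac{5 \pi}{256}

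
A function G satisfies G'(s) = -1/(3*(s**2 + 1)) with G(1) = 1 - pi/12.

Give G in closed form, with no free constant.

Differentiate the proposed G(s) back; it has to land on the given G'(s).
A general antiderivative is -atan(s)/3 + C.
The condition gives C = 1 - pi/12 - (-pi/12) = 1.
So G(s) = -(atan(s) - 3)/3.
Check: d/ds[-(atan(s) - 3)/3] = -1/(3*s**2 + 3), which equals G'(s).

G(s) = -(atan(s) - 3)/3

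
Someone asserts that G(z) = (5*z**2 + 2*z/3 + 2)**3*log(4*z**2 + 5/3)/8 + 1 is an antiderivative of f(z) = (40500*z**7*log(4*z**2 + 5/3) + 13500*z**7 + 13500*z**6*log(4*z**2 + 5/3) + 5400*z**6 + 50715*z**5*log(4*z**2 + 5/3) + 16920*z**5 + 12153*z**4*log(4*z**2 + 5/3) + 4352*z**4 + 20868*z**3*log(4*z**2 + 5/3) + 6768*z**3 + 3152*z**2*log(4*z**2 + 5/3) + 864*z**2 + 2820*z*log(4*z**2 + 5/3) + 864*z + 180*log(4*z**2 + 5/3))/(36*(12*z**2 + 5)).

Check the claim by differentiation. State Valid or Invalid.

Valid - the claim checks out under differentiation.

d/dz[G] = (40500*z**7*log(4*z**2 + 5/3) + 13500*z**7 + 13500*z**6*log(4*z**2 + 5/3) + 5400*z**6 + 50715*z**5*log(4*z**2 + 5/3) + 16920*z**5 + 12153*z**4*log(4*z**2 + 5/3) + 4352*z**4 + 20868*z**3*log(4*z**2 + 5/3) + 6768*z**3 + 3152*z**2*log(4*z**2 + 5/3) + 864*z**2 + 2820*z*log(4*z**2 + 5/3) + 864*z + 180*log(4*z**2 + 5/3))/(432*z**2 + 180)
This equals f(z) exactly, so the claim holds.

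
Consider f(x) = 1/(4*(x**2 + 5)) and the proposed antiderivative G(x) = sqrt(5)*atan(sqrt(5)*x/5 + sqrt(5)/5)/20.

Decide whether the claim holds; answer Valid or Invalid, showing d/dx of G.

Invalid: d/dx[G] - f = (-2*x - 1)/(4*x**4 + 8*x**3 + 44*x**2 + 40*x + 120), which is not 0.

d/dx[G] = 1/(4*x**2 + 8*x + 24)
d/dx[G] - f(x) = (-2*x - 1)/(4*x**4 + 8*x**3 + 44*x**2 + 40*x + 120) != 0.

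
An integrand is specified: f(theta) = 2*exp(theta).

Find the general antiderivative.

F(theta) = 2*exp(theta) + C

Whatever form F(theta) takes, F'(theta) = f(theta) is non-negotiable.
Check: d/dtheta[2*exp(theta)] = 2*exp(theta) = f(theta).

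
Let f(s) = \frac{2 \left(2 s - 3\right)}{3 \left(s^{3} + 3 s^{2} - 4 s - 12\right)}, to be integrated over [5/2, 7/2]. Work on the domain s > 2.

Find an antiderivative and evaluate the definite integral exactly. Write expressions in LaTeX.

Factor the denominator (3 \left(s - 2\right) \left(s + 2\right) \left(s + 3\right)) and decompose: f = - \frac{6}{5 \left(s + 3\right)} + \frac{7}{6 \left(s + 2\right)} + \frac{1}{30 \left(s - 2\right)}; each piece integrates to a log, atan, or power term.
F(s) = \frac{\log{\left(s - 2 \right)}}{30} + \frac{7 \log{\left(s + 2 \right)}}{6} - \frac{6 \log{\left(s + 3 \right)}}{5} is an antiderivative of f.
Check: d/ds[\frac{\log{\left(s - 2 \right)}}{30} + \frac{7 \log{\left(s + 2 \right)}}{6} - \frac{6 \log{\left(s + 3 \right)}}{5}] = \frac{4 s - 6}{3 s^{3} + 9 s^{2} - 12 s - 36}, which equals f(s).
F(7/2) = - \frac{6 \log{\left(\frac{13}{2} \right)}}{5} + \frac{\log{\left(\frac{3}{2} \right)}}{30} + \frac{7 \log{\left(\frac{11}{2} \right)}}{6}; F(5/2) = - \frac{6 \log{\left(\frac{11}{2} \right)}}{5} - \frac{\log{\left(2 \right)}}{30} + \frac{7 \log{\left(\frac{9}{2} \right)}}{6}.
Integral = F(7/2) - F(5/2) = - \frac{6 \log{\left(\frac{13}{2} \right)}}{5} - \frac{7 \log{\left(\frac{9}{2} \right)}}{6} + \frac{\log{\left(\frac{3}{2} \right)}}{30} + \frac{\log{\left(2 \right)}}{30} + \frac{71 \log{\left(\frac{11}{2} \right)}}{30}.

Antiderivative: F(s) = \frac{\log{\left(s - 2 \right)}}{30} + \frac{7 \log{\left(s + 2 \right)}}{6} - \frac{6 \log{\left(s + 3 \right)}}{5}; value = - \frac{6 \log{\left(\frac{13}{2} \right)}}{5} - \frac{7 \log{\left(\frac{9}{2} \right)}}{6} + \frac{\log{\left(\frac{3}{2} \right)}}{30} + \frac{\log{\left(2 \right)}}{30} + \frac{71 \log{\left(\frac{11}{2} \right)}}{30}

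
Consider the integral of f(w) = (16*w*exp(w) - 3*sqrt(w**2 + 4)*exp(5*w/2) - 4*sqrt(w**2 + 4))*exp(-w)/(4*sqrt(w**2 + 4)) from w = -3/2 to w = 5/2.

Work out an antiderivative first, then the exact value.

Antiderivative: F(w) = (8*sqrt(w**2 + 4)*exp(w) - exp(5*w/2) + 2)*exp(-w)/2; value = -exp(15/4)/2 - 10 - exp(3/2) + exp(-9/4)/2 + exp(-5/2) + 2*sqrt(41)

Any candidate F(w) must reproduce f(w) exactly when differentiated.
F(w) = (8*sqrt(w**2 + 4)*exp(w) - exp(5*w/2) + 2)*exp(-w)/2 is an antiderivative of f.
Check: d/dw[(8*sqrt(w**2 + 4)*exp(w) - exp(5*w/2) + 2)*exp(-w)/2] = (16*w*exp(w) - 3*sqrt(w**2 + 4)*exp(5*w/2) - 4*sqrt(w**2 + 4))*exp(-w)/(4*sqrt(w**2 + 4)) = f(w).
F(5/2) = -exp(15/4)/2 + exp(-5/2) + 2*sqrt(41); F(-3/2) = -exp(-9/4)/2 + exp(3/2) + 10.
Integral = F(5/2) - F(-3/2) = -exp(15/4)/2 - 10 - exp(3/2) + exp(-9/4)/2 + exp(-5/2) + 2*sqrt(41).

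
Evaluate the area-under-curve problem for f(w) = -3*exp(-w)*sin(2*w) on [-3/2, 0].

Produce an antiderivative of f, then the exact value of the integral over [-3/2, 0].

Antiderivative: F(w) = 3*exp(-w)*sin(2*w)/5 + 6*exp(-w)*cos(2*w)/5; value = 3*exp(3/2)*sin(3)/5 + 6/5 - 6*exp(3/2)*cos(3)/5

A candidate is checked by its d/dw: the result must match f(w).
F(w) = 3*exp(-w)*sin(2*w)/5 + 6*exp(-w)*cos(2*w)/5 is an antiderivative of f.
Check: d/dw[3*exp(-w)*sin(2*w)/5 + 6*exp(-w)*cos(2*w)/5] = -3*exp(-w)*sin(2*w) = f(w).
F(0) = 6/5; F(-3/2) = 6*exp(3/2)*cos(3)/5 - 3*exp(3/2)*sin(3)/5.
Integral = F(0) - F(-3/2) = 3*exp(3/2)*sin(3)/5 + 6/5 - 6*exp(3/2)*cos(3)/5.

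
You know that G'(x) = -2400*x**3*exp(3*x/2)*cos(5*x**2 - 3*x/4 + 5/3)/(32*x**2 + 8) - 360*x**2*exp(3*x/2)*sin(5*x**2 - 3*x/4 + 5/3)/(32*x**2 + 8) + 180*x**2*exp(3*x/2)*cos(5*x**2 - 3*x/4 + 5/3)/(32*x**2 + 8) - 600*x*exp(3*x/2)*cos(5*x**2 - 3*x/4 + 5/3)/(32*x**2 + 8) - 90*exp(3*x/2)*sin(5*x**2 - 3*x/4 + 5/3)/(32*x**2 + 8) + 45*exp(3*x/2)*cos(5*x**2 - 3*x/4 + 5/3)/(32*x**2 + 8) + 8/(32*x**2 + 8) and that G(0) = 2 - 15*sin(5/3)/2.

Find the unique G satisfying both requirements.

G(x) = (-15*exp(3*x/2)*sin(5*x**2 - 3*x/4 + 5/3) + atan(2*x) + 4)/2

Integrate term by term and add the pieces.
A general antiderivative is -15*exp(3*x/2)*sin(5*x**2 - 3*x/4 + 5/3)/2 + atan(2*x)/2 + C.
The condition gives C = 2 - 15*sin(5/3)/2 - (-15*sin(5/3)/2) = 2.
So G(x) = (-15*exp(3*x/2)*sin(5*x**2 - 3*x/4 + 5/3) + atan(2*x) + 4)/2.
Check: d/dx[(-15*exp(3*x/2)*sin(5*x**2 - 3*x/4 + 5/3) + atan(2*x) + 4)/2] = (-2400*x**3*exp(3*x/2)*cos(5*x**2 - 3*x/4 + 5/3) - 360*x**2*exp(3*x/2)*sin(5*x**2 - 3*x/4 + 5/3) + 180*x**2*exp(3*x/2)*cos(5*x**2 - 3*x/4 + 5/3) - 600*x*exp(3*x/2)*cos(5*x**2 - 3*x/4 + 5/3) - 90*exp(3*x/2)*sin(5*x**2 - 3*x/4 + 5/3) + 45*exp(3*x/2)*cos(5*x**2 - 3*x/4 + 5/3) + 8)/(32*x**2 + 8), which equals G'(x).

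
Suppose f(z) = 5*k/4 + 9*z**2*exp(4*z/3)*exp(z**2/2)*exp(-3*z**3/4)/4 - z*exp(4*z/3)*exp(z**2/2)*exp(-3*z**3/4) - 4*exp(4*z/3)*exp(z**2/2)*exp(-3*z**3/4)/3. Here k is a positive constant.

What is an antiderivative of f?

An antiderivative is F(z) = (5*k*z - 4*exp(-3*z**3/4 + z**2/2 + 4*z/3))/4.

The integrand splits into summands that can be handled one at a time.
Check: d/dz[(5*k*z - 4*exp(-3*z**3/4 + z**2/2 + 4*z/3))/4] = 5*k/4 + 9*z**2*exp(4*z/3)*exp(z**2/2)*exp(-3*z**3/4)/4 - z*exp(4*z/3)*exp(z**2/2)*exp(-3*z**3/4) - 4*exp(4*z/3)*exp(z**2/2)*exp(-3*z**3/4)/3 = f(z).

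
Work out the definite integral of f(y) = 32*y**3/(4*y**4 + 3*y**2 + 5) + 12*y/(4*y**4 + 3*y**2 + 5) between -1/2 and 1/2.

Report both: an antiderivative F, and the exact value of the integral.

Antiderivative: F(y) = 2*log(2*y**4 + 3*y**2/2 + 5/2); value = 0

The substitution u = 2*y**4 + 3*y**2/2 + 5/2 works: f is exactly (dF/du)*(du/dy) for that inner function.
F(y) = 2*log(2*y**4 + 3*y**2/2 + 5/2) is an antiderivative of f.
Check: d/dy[2*log(2*y**4 + 3*y**2/2 + 5/2)] = (32*y**3 + 12*y)/(4*y**4 + 3*y**2 + 5), which equals f(y).
F(1/2) = 2*log(3); F(-1/2) = 2*log(3).
Integral = F(1/2) - F(-1/2) = 0.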